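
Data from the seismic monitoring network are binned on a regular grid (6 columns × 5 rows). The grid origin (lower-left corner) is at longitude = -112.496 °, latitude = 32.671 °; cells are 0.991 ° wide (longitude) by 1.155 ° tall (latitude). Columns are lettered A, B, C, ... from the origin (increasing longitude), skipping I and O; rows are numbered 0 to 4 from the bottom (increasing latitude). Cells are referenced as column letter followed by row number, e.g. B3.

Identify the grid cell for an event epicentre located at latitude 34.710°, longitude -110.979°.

B1

Column index: ⌊(-110.979 − -112.496) / 0.991⌋ = ⌊1.531⌋ = 1 → column B
Row offset from origin: ⌊(34.710 − 32.671) / 1.155⌋ = ⌊1.765⌋ = 1 → row 1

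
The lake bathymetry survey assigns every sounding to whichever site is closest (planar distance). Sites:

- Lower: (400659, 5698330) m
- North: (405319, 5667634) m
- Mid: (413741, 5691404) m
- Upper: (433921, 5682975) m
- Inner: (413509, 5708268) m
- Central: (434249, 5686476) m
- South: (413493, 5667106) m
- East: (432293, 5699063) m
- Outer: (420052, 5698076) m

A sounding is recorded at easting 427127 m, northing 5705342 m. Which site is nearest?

East

Squared distances to each site:
Lower: 749723168.000; North: 1897482128.000; Mid: 373452840.000; Upper: 546441125.000; Inner: 194011400.000; Central: 406648840.000; South: 1647877652.000; East: 66113397.000; Outer: 102850381.000.
Minimum at East.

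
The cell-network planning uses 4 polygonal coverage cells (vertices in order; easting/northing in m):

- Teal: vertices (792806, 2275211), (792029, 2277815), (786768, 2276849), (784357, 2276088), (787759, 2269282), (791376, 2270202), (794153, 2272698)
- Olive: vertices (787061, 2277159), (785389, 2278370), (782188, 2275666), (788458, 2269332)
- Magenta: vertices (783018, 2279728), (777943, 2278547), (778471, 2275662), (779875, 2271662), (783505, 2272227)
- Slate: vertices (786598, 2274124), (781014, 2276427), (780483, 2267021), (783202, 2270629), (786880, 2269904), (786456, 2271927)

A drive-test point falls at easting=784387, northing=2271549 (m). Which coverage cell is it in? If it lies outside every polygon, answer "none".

Slate

Cast a ray rightward from (784387, 2271549). For each polygon, the edges (by vertex number in listed order) whose endpoints lie on opposite sides of northing = 2271549, where each meets that height, and whether that is right or left of the point:
Teal: 4–5 at easting≈786625.8 (right), 6–7 at easting≈792874.6 (right) → 2 crossings.
Olive: 3–4 at easting≈786263.4 (right), 4–1 at easting≈788062.3 (right) → 2 crossings.
Magenta: no edge straddles that height → 0 crossings.
Slate: 2–3 at easting≈780738.6 (left), 5–6 at easting≈786535.2 (right) → 1 crossing.
Only Slate has an odd count, so the point is inside Slate.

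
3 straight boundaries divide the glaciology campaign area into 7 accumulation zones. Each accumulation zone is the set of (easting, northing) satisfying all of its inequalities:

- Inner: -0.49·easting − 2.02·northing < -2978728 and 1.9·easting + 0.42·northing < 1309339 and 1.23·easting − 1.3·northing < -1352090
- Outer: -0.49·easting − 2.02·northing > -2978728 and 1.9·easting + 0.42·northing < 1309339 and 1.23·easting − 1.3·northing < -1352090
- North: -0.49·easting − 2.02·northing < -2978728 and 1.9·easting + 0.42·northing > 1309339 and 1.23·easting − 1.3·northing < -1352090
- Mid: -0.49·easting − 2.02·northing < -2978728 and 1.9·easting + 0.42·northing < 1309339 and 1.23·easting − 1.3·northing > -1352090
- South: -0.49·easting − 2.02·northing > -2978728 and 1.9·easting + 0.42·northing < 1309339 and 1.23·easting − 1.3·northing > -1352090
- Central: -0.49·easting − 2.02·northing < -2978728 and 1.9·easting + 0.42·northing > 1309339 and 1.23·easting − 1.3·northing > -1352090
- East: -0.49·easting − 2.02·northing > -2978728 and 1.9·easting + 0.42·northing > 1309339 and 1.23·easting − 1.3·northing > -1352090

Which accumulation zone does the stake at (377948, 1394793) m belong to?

Mid

-0.49·377948 − 2.02·1394793 = -3002676.380, which is < -2978728
1.9·377948 + 0.42·1394793 = 1303914.260, which is < 1309339
1.23·377948 − 1.3·1394793 = -1348354.860, which is > -1352090
This sign pattern matches Mid.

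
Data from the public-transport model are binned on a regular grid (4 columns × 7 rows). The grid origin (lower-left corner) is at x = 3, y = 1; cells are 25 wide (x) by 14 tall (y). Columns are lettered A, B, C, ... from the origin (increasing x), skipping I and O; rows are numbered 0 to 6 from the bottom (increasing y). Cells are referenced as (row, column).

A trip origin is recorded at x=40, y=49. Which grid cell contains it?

Column index: ⌊(40 − 3) / 25⌋ = ⌊1.480⌋ = 1 → column B
Row offset from origin: ⌊(49 − 1) / 14⌋ = ⌊3.429⌋ = 3 → row 3

(3, B)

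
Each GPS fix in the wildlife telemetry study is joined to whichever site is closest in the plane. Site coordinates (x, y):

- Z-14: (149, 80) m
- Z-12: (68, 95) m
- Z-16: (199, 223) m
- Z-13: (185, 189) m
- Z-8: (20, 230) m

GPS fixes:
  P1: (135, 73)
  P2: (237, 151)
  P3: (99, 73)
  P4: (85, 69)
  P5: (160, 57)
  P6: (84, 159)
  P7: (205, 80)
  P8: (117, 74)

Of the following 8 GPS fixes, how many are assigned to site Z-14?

P1 → Z-14
P2 → Z-13
P3 → Z-12
P4 → Z-12
P5 → Z-14
P6 → Z-12
P7 → Z-14
P8 → Z-14
4 of the 8 go to Z-14.

4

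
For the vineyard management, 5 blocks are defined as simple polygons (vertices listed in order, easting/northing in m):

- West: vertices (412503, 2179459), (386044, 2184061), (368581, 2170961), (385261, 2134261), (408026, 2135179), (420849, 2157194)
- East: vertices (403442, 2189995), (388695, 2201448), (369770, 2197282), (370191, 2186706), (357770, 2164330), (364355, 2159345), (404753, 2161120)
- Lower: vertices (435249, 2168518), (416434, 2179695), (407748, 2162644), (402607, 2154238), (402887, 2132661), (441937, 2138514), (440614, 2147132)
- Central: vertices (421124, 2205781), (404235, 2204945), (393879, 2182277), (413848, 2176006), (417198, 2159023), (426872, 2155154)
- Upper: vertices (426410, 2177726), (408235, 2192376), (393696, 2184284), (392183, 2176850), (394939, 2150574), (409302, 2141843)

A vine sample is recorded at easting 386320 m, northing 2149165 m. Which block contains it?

West

Cast a ray rightward from (386320, 2149165). For each polygon, the edges (by vertex number in listed order) whose endpoints lie on opposite sides of northing = 2149165, where each meets that height, and whether that is right or left of the point:
West: 3–4 at easting≈378487.2 (left), 5–6 at easting≈416172.4 (right) → 1 crossing.
East: no edge straddles that height → 0 crossings.
Lower: 4–5 at easting≈402672.8 (right), 7–1 at easting≈440104.0 (right) → 2 crossings.
Central: no edge straddles that height → 0 crossings.
Upper: 5–6 at easting≈397256.9 (right), 6–1 at easting≈412792.9 (right) → 2 crossings.
Only West has an odd count, so the point is inside West.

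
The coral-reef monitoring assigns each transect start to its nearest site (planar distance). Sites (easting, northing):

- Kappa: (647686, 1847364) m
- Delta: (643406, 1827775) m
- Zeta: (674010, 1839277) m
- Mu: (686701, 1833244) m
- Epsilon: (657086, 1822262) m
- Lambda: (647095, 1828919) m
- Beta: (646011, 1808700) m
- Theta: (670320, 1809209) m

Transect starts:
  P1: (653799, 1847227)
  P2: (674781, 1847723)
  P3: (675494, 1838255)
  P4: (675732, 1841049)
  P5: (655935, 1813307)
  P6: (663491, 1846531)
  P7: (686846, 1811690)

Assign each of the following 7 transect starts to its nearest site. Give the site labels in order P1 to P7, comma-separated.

P1 → Kappa (d²=37387538.00)
P2 → Zeta (d²=71929357.00)
P3 → Zeta (d²=3246740.00)
P4 → Zeta (d²=6105268.00)
P5 → Epsilon (d²=81516826.00)
P6 → Zeta (d²=163269877.00)
P7 → Theta (d²=279264037.00)

Kappa, Zeta, Zeta, Zeta, Epsilon, Zeta, Theta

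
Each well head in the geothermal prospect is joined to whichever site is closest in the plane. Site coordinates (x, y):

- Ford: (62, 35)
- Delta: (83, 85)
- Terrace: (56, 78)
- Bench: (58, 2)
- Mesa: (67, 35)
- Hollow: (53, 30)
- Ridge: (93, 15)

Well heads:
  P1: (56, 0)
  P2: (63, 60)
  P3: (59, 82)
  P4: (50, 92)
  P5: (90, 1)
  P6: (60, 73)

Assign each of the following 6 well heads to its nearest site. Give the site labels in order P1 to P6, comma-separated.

Bench, Terrace, Terrace, Terrace, Ridge, Terrace

P1 → Bench (d²=8.00)
P2 → Terrace (d²=373.00)
P3 → Terrace (d²=25.00)
P4 → Terrace (d²=232.00)
P5 → Ridge (d²=205.00)
P6 → Terrace (d²=41.00)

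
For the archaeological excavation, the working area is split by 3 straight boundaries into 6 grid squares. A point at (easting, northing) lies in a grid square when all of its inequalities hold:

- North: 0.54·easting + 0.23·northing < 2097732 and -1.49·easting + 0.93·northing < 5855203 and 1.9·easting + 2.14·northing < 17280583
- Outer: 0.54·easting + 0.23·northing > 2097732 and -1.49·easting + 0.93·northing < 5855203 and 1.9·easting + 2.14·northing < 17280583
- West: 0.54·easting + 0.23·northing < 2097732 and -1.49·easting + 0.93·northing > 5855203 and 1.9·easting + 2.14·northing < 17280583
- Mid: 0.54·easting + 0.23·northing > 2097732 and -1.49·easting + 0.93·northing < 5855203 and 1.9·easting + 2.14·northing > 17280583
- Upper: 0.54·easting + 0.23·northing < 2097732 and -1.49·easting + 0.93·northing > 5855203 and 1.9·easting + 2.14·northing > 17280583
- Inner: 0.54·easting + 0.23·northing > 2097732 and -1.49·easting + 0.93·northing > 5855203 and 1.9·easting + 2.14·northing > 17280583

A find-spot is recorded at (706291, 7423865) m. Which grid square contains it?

0.54·706291 + 0.23·7423865 = 2088886.090, which is < 2097732
-1.49·706291 + 0.93·7423865 = 5851820.860, which is < 5855203
1.9·706291 + 2.14·7423865 = 17229024.000, which is < 17280583
This sign pattern matches North.

North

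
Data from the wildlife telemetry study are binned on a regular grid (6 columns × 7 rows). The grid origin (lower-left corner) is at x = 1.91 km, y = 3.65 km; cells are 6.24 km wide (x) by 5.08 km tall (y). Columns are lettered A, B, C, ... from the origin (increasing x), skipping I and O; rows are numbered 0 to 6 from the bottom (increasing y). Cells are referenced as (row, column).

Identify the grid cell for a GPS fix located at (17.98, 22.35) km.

(3, C)

Column index: ⌊(17.98 − 1.91) / 6.24⌋ = ⌊2.575⌋ = 2 → column C
Row offset from origin: ⌊(22.35 − 3.65) / 5.08⌋ = ⌊3.681⌋ = 3 → row 3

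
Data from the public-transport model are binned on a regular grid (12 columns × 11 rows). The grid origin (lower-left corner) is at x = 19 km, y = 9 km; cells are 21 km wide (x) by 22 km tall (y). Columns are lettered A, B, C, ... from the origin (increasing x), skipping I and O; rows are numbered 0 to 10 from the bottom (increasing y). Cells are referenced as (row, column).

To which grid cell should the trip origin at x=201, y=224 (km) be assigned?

(9, J)

Column index: ⌊(201 − 19) / 21⌋ = ⌊8.667⌋ = 8 → column J
Row offset from origin: ⌊(224 − 9) / 22⌋ = ⌊9.773⌋ = 9 → row 9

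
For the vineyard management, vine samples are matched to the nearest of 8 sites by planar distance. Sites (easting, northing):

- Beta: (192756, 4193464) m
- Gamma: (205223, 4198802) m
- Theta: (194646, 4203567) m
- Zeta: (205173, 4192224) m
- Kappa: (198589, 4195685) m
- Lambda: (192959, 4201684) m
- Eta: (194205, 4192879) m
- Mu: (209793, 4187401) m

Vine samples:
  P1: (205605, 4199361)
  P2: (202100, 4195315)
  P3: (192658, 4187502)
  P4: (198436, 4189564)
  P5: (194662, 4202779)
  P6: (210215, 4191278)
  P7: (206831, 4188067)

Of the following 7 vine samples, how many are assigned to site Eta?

2

P1 → Gamma
P2 → Kappa
P3 → Eta
P4 → Eta
P5 → Theta
P6 → Mu
P7 → Mu
2 of the 7 go to Eta.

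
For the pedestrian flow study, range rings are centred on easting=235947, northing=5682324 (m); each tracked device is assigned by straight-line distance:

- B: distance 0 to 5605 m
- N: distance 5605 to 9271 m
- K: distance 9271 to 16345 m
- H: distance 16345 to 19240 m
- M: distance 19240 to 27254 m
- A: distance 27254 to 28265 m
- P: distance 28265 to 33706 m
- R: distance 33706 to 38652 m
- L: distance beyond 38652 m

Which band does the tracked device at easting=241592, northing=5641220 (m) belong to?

L

Distance = √((241592−235947)² + (5641220−5682324)²) = √(31866025.000 + 1689538816.000) = 41489.816 m.
38652 ≤ 41489.816 < ∞ → L.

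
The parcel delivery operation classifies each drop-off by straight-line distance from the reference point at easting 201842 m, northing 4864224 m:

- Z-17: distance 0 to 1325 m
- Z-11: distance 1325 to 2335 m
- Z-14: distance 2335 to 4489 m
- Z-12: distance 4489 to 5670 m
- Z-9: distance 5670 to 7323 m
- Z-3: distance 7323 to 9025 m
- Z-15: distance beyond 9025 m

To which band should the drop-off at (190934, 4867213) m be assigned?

Z-15

Distance = √((190934−201842)² + (4867213−4864224)²) = √(118984464.000 + 8934121.000) = 11310.110 m.
9025 ≤ 11310.110 < ∞ → Z-15.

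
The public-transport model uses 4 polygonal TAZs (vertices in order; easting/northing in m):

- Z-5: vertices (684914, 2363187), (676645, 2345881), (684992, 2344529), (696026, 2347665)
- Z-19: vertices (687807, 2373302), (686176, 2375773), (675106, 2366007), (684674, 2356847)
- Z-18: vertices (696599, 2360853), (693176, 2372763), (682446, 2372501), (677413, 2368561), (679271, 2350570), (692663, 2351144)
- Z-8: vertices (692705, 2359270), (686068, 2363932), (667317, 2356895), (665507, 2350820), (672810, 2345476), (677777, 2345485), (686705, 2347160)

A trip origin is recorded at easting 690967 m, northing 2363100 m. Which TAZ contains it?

Cast a ray rightward from (690967, 2363100). For each polygon, the edges (by vertex number in listed order) whose endpoints lie on opposite sides of northing = 2363100, where each meets that height, and whether that is right or left of the point:
Z-5: 1–2 at easting≈684872.4 (left), 4–1 at easting≈684976.3 (left) → 0 crossings.
Z-19: 3–4 at easting≈678142.5 (left), 4–1 at easting≈685864.6 (left) → 0 crossings.
Z-18: 1–2 at easting≈695953.2 (right), 4–5 at easting≈677977.0 (left) → 1 crossing.
Z-8: 1–2 at easting≈687252.5 (left), 2–3 at easting≈683851.0 (left) → 0 crossings.
Only Z-18 has an odd count, so the point is inside Z-18.

Z-18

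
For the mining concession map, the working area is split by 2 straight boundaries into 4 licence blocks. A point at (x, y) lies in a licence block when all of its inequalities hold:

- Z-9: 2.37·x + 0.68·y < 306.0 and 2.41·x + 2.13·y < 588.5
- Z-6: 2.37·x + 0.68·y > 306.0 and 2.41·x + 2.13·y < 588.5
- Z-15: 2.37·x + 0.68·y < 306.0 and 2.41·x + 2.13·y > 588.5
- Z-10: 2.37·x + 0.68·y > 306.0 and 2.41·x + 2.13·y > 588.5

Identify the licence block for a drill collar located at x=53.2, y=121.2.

2.37·53.2 + 0.68·121.2 = 208.500, which is < 306.0
2.41·53.2 + 2.13·121.2 = 386.368, which is < 588.5
This sign pattern matches Z-9.

Z-9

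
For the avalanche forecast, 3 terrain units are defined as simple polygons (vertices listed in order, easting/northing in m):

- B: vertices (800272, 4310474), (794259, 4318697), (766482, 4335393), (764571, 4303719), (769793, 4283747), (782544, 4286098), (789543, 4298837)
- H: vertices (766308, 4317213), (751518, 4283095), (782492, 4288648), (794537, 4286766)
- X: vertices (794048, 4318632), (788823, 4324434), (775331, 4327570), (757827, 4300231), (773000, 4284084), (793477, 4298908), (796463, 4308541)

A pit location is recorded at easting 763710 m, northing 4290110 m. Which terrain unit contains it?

Cast a ray rightward from (763710, 4290110). For each polygon, the edges (by vertex number in listed order) whose endpoints lie on opposite sides of northing = 4290110, where each meets that height, and whether that is right or left of the point:
B: 4–5 at easting≈768129.3 (right), 6–7 at easting≈784748.3 (right) → 2 crossings.
H: 1–2 at easting≈754559.0 (left), 4–1 at easting≈791436.6 (right) → 1 crossing.
X: 4–5 at easting≈767337.5 (right), 5–6 at easting≈781324.0 (right) → 2 crossings.
Only H has an odd count, so the point is inside H.

H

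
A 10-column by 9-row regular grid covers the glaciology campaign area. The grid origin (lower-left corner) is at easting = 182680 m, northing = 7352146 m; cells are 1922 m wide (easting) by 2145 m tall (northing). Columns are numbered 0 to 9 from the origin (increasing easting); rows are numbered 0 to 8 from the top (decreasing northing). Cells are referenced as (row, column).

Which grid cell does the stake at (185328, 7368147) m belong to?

Column index: ⌊(185328 − 182680) / 1922⌋ = ⌊1.378⌋ = 1
Row offset from origin: ⌊(7368147 − 7352146) / 2145⌋ = ⌊7.460⌋ = 7 → row 1 (counted from top)

(1, 1)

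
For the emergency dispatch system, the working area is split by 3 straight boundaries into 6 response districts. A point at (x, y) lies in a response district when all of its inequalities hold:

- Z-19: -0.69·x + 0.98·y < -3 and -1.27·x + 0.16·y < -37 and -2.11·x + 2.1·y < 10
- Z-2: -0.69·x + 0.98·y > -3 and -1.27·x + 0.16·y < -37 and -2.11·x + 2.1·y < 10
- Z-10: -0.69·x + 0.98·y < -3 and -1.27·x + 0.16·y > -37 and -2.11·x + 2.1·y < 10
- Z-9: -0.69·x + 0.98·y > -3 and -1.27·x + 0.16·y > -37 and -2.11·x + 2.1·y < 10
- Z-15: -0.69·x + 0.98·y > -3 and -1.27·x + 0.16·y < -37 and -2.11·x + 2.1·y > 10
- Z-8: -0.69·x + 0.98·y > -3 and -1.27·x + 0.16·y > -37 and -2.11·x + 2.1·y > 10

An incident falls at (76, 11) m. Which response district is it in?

Z-19

-0.69·76 + 0.98·11 = -41.660, which is < -3
-1.27·76 + 0.16·11 = -94.760, which is < -37
-2.11·76 + 2.1·11 = -137.260, which is < 10
This sign pattern matches Z-19.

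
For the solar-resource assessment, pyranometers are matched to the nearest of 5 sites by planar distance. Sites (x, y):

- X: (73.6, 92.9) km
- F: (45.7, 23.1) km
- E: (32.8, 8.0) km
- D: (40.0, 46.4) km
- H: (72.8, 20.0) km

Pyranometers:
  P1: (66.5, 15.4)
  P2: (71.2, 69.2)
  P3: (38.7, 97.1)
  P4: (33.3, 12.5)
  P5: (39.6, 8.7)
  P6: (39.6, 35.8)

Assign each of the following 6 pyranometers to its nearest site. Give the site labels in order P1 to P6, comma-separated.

H, X, X, E, E, D

P1 → H (d²=60.85)
P2 → X (d²=567.45)
P3 → X (d²=1235.65)
P4 → E (d²=20.50)
P5 → E (d²=46.73)
P6 → D (d²=112.52)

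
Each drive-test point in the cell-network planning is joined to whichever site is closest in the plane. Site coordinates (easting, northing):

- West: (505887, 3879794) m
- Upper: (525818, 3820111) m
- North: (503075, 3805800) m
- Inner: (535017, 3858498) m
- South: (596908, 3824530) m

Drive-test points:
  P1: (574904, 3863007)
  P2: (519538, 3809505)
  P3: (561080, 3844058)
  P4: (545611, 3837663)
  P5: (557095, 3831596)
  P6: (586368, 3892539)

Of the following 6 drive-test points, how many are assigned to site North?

P1 → Inner
P2 → Upper
P3 → Inner
P4 → Inner
P5 → Upper
P6 → Inner
0 of the 6 go to North.

0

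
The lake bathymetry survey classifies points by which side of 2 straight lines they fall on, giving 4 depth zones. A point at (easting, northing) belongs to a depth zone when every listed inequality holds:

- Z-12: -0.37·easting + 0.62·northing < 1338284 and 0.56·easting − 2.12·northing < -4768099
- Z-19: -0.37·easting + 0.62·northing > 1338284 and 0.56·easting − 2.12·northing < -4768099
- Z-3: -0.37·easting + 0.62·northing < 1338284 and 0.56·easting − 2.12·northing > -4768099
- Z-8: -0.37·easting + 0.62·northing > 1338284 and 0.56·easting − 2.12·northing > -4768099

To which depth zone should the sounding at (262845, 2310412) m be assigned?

Z-3

-0.37·262845 + 0.62·2310412 = 1335202.790, which is < 1338284
0.56·262845 − 2.12·2310412 = -4750880.240, which is > -4768099
This sign pattern matches Z-3.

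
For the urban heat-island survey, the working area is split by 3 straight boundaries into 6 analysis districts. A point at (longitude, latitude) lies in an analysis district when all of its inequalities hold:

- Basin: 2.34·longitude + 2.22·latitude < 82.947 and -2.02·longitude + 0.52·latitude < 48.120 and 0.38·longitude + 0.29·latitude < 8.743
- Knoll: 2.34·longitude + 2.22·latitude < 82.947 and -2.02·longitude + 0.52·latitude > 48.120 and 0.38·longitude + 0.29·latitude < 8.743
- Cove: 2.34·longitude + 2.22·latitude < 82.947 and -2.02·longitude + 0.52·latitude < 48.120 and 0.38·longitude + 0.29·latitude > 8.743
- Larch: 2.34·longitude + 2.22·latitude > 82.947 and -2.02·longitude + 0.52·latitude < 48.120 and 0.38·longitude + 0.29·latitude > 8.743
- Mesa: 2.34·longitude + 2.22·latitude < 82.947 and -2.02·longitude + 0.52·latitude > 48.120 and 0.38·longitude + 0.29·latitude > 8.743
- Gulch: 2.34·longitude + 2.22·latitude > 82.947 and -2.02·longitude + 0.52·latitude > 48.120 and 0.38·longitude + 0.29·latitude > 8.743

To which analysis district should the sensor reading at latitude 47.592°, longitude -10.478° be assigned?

2.34·-10.478 + 2.22·47.592 = 81.136, which is < 82.947
-2.02·-10.478 + 0.52·47.592 = 45.913, which is < 48.120
0.38·-10.478 + 0.29·47.592 = 9.820, which is > 8.743
This sign pattern matches Cove.

Cove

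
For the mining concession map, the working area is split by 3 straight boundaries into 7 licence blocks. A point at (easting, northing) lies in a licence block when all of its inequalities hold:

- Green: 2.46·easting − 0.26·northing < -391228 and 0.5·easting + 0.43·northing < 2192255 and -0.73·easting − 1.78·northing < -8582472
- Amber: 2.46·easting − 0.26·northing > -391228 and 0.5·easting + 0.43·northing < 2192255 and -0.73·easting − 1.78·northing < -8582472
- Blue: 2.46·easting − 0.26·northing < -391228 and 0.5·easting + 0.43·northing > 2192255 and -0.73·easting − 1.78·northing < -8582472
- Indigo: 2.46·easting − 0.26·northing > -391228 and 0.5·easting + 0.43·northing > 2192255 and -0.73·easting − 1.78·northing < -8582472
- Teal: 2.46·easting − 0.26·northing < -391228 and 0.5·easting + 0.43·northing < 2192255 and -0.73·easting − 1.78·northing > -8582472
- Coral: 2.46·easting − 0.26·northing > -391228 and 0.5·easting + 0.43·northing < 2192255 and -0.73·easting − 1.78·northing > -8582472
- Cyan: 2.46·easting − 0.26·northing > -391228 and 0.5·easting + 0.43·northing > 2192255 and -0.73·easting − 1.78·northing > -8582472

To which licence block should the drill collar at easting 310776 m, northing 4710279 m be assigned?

Green

2.46·310776 − 0.26·4710279 = -460163.580, which is < -391228
0.5·310776 + 0.43·4710279 = 2180807.970, which is < 2192255
-0.73·310776 − 1.78·4710279 = -8611163.100, which is < -8582472
This sign pattern matches Green.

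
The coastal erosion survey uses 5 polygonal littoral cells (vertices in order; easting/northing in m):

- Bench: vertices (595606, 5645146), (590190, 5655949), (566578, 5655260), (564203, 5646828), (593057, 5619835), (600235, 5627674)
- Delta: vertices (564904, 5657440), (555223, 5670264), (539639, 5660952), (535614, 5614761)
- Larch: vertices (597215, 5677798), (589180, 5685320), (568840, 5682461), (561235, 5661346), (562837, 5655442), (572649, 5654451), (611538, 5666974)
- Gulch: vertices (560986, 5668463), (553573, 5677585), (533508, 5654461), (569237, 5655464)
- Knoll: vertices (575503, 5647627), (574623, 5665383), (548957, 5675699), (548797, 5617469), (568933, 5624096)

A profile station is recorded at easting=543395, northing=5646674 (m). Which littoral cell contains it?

Delta

Cast a ray rightward from (543395, 5646674). For each polygon, the edges (by vertex number in listed order) whose endpoints lie on opposite sides of northing = 5646674, where each meets that height, and whether that is right or left of the point:
Bench: 1–2 at easting≈594839.9 (right), 4–5 at easting≈564367.6 (right) → 2 crossings.
Delta: 3–4 at easting≈538394.8 (left), 4–1 at easting≈557515.4 (right) → 1 crossing.
Larch: no edge straddles that height → 0 crossings.
Gulch: no edge straddles that height → 0 crossings.
Knoll: 3–4 at easting≈548877.2 (right), 5–1 at easting≈575236.9 (right) → 2 crossings.
Only Delta has an odd count, so the point is inside Delta.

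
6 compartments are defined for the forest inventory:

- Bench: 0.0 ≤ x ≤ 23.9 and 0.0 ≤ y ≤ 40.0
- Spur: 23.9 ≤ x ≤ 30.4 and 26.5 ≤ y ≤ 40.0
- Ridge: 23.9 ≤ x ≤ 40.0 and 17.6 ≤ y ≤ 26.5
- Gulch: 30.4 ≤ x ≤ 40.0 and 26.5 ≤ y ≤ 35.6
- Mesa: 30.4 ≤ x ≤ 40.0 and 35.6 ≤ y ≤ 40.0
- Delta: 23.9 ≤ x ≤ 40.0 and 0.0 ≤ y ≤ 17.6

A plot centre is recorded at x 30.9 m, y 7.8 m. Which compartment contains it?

Delta

The point has x = 30.9 and y = 7.8.
Only Delta satisfies 23.9 ≤ x ≤ 40.0 and 0.0 ≤ y ≤ 17.6.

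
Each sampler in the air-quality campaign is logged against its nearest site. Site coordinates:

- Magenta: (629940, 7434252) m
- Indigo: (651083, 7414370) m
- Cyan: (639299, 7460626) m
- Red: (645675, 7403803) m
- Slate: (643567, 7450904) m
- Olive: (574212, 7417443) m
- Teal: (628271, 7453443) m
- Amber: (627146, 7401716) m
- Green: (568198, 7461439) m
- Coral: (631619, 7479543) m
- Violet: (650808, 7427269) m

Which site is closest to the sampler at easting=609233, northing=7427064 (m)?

Squared distances to each site:
Magenta: 480447193.000; Indigo: 1912560136.000; Cyan: 2030372200.000; Red: 1869093485.000; Slate: 1747169156.000; Olive: 1319034082.000; Teal: 1058297085.000; Amber: 963396673.000; Green: 2865511850.000; Coral: 3255178437.000; Violet: 1728522650.000.
Minimum at Magenta.

Magenta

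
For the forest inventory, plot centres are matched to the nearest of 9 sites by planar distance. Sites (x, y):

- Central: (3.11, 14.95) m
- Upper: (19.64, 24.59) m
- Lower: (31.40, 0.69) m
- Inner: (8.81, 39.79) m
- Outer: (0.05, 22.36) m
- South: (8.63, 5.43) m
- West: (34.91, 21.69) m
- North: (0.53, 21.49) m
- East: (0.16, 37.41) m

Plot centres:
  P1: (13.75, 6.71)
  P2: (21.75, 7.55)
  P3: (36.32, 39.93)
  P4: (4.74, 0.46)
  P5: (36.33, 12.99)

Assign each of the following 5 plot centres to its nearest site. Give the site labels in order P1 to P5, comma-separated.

P1 → South (d²=27.85)
P2 → Lower (d²=140.18)
P3 → West (d²=334.69)
P4 → South (d²=39.83)
P5 → West (d²=77.71)

South, Lower, West, South, West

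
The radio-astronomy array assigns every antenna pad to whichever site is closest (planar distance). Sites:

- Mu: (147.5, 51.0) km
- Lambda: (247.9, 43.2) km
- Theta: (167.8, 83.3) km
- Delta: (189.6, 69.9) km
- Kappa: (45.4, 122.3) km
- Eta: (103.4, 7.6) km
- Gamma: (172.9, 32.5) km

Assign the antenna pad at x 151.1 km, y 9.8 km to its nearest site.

Squared distances to each site:
Mu: 1710.400; Lambda: 10485.800; Theta: 5681.140; Delta: 5094.260; Kappa: 23828.740; Eta: 2280.130; Gamma: 990.530.
Minimum at Gamma.

Gamma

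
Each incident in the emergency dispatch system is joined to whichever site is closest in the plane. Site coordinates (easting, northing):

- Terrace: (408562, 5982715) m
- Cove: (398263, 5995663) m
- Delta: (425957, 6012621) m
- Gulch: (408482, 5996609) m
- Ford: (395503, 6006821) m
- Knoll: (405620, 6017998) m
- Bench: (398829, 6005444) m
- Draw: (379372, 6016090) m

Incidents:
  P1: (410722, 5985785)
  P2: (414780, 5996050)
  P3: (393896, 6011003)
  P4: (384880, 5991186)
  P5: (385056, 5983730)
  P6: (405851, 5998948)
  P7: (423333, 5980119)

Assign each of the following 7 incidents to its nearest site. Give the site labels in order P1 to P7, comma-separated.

Terrace, Gulch, Ford, Cove, Cove, Gulch, Terrace

P1 → Terrace (d²=14090500.00)
P2 → Gulch (d²=39977285.00)
P3 → Ford (d²=20071573.00)
P4 → Cove (d²=199148218.00)
P5 → Cove (d²=316821338.00)
P6 → Gulch (d²=12393082.00)
P7 → Terrace (d²=224921657.00)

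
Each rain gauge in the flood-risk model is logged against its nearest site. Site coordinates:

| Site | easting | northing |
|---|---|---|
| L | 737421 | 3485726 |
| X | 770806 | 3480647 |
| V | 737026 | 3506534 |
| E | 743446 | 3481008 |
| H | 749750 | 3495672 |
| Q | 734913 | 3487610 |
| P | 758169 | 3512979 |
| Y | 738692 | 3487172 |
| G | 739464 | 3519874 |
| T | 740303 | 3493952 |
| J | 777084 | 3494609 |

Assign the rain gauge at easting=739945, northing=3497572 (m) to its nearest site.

Squared distances to each site:
L: 146698292.000; X: 1238856946.000; V: 88838005.000; E: 286623097.000; H: 99748025.000; Q: 124562468.000; P: 569489825.000; Y: 109730009.000; G: 497610565.000; T: 13232564.000; J: 1388084690.000.
Minimum at T.

T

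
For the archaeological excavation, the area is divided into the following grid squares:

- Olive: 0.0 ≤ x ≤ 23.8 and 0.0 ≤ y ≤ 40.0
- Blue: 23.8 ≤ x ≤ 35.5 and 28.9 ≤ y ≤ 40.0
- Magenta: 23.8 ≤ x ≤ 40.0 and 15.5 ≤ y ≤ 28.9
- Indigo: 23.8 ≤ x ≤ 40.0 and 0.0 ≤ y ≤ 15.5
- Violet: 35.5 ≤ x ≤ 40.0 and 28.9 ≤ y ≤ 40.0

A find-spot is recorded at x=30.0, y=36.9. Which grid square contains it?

Blue

The point has x = 30.0 and y = 36.9.
Only Blue satisfies 23.8 ≤ x ≤ 35.5 and 28.9 ≤ y ≤ 40.0.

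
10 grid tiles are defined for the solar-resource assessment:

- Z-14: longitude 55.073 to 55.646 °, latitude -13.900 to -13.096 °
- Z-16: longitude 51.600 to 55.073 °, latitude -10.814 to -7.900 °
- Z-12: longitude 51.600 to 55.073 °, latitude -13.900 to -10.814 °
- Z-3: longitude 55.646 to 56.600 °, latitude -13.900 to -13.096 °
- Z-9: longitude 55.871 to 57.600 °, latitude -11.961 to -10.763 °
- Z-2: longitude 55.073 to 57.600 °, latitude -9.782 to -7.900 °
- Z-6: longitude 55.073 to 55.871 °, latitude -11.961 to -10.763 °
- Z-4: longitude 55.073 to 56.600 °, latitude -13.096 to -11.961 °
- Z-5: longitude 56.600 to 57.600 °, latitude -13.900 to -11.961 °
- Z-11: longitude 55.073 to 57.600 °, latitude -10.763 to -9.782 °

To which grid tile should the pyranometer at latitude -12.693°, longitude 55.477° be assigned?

The point has longitude = 55.477 and latitude = -12.693.
Only Z-4 satisfies 55.073 ≤ longitude ≤ 56.600 and -13.096 ≤ latitude ≤ -11.961.

Z-4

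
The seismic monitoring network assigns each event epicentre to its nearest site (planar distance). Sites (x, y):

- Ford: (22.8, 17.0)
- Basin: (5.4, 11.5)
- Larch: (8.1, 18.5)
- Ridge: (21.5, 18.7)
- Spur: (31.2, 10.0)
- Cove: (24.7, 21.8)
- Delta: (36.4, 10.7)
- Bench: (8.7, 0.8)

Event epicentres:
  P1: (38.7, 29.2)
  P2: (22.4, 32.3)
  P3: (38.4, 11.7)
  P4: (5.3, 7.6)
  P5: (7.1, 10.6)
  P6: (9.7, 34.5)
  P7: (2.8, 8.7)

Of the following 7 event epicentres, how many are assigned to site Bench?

0

P1 → Cove
P2 → Cove
P3 → Delta
P4 → Basin
P5 → Basin
P6 → Larch
P7 → Basin
0 of the 7 go to Bench.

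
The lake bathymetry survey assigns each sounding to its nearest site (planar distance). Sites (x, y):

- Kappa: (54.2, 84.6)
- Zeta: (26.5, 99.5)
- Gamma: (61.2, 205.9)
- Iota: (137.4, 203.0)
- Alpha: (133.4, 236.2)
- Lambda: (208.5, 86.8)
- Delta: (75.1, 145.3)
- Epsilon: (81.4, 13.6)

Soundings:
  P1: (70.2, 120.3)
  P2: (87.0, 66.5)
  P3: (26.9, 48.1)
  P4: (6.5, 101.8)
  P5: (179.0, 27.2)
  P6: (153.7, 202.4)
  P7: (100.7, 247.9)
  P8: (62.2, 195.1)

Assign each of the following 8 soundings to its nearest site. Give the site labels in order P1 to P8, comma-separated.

P1 → Delta (d²=649.01)
P2 → Kappa (d²=1403.45)
P3 → Kappa (d²=2077.54)
P4 → Zeta (d²=405.29)
P5 → Lambda (d²=4422.41)
P6 → Iota (d²=266.05)
P7 → Alpha (d²=1206.18)
P8 → Gamma (d²=117.64)

Delta, Kappa, Kappa, Zeta, Lambda, Iota, Alpha, Gamma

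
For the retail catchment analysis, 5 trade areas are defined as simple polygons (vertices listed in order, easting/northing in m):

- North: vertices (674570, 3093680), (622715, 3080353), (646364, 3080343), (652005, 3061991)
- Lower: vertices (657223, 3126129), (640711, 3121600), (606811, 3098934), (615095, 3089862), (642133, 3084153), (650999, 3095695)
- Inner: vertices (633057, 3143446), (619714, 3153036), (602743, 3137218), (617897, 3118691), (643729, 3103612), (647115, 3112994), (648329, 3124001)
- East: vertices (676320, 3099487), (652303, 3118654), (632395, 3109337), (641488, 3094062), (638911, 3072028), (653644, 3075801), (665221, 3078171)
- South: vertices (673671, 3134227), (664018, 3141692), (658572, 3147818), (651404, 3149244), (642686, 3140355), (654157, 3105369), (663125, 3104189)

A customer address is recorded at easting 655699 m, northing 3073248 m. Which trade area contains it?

North

Cast a ray rightward from (655699, 3073248). For each polygon, the edges (by vertex number in listed order) whose endpoints lie on opposite sides of northing = 3073248, where each meets that height, and whether that is right or left of the point:
North: 3–4 at easting≈648544.8 (left), 4–1 at easting≈660020.8 (right) → 1 crossing.
Lower: no edge straddles that height → 0 crossings.
Inner: no edge straddles that height → 0 crossings.
East: 4–5 at easting≈639053.7 (left), 5–6 at easting≈643674.9 (left) → 0 crossings.
South: no edge straddles that height → 0 crossings.
Only North has an odd count, so the point is inside North.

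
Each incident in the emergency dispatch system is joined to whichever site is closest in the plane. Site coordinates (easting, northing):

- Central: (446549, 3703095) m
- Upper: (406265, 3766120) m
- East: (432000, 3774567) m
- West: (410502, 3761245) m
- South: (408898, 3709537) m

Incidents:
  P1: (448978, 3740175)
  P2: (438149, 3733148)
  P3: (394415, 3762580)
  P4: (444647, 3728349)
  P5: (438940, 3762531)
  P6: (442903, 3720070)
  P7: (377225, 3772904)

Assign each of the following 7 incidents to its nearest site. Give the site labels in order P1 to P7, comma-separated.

Central, Central, Upper, Central, East, Central, Upper

P1 → Central (d²=1380826441.00)
P2 → Central (d²=973742809.00)
P3 → Upper (d²=152954100.00)
P4 → Central (d²=641382120.00)
P5 → East (d²=193028896.00)
P6 → Central (d²=301443941.00)
P7 → Upper (d²=889344256.00)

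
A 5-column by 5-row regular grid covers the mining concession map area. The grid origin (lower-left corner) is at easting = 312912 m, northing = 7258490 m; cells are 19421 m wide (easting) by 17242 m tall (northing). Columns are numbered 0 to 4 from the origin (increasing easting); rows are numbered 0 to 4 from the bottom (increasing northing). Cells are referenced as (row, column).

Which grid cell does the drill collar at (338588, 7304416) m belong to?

Column index: ⌊(338588 − 312912) / 19421⌋ = ⌊1.322⌋ = 1
Row offset from origin: ⌊(7304416 − 7258490) / 17242⌋ = ⌊2.664⌋ = 2 → row 2

(2, 1)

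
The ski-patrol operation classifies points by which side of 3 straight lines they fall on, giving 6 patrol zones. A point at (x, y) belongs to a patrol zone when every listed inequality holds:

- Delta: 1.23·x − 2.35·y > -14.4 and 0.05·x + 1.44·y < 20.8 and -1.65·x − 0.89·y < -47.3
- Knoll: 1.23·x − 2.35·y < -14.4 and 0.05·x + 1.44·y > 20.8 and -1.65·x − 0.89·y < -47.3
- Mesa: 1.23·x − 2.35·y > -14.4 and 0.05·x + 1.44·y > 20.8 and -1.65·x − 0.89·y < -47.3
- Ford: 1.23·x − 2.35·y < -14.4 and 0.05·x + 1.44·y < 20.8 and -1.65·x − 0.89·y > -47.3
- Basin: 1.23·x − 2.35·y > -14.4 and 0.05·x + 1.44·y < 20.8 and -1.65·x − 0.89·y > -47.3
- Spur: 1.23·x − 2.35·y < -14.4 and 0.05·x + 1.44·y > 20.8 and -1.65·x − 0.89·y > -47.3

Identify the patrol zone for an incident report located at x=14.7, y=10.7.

1.23·14.7 − 2.35·10.7 = -7.064, which is > -14.4
0.05·14.7 + 1.44·10.7 = 16.143, which is < 20.8
-1.65·14.7 − 0.89·10.7 = -33.778, which is > -47.3
This sign pattern matches Basin.

Basin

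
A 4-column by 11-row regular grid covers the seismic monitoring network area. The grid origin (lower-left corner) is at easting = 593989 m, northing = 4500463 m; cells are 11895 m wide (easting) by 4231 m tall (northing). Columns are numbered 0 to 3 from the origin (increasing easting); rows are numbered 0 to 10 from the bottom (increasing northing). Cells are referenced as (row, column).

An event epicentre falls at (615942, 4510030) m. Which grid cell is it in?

(2, 1)

Column index: ⌊(615942 − 593989) / 11895⌋ = ⌊1.846⌋ = 1
Row offset from origin: ⌊(4510030 − 4500463) / 4231⌋ = ⌊2.261⌋ = 2 → row 2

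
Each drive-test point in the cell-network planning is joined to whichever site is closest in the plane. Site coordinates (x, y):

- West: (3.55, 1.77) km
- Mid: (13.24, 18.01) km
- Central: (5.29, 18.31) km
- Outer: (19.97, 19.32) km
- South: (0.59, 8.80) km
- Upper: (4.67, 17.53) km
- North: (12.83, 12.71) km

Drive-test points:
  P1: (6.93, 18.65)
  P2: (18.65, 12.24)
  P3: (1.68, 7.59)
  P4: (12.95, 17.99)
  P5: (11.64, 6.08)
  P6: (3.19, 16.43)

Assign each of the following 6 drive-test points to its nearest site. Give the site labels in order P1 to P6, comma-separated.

Central, North, South, Mid, North, Upper

P1 → Central (d²=2.81)
P2 → North (d²=34.09)
P3 → South (d²=2.65)
P4 → Mid (d²=0.08)
P5 → North (d²=45.37)
P6 → Upper (d²=3.40)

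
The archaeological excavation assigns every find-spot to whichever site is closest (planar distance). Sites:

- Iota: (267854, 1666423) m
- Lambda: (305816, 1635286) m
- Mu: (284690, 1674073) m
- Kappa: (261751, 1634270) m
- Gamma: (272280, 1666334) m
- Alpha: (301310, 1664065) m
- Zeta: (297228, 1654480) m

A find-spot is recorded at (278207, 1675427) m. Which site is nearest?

Mu

Squared distances to each site:
Iota: 188256625.000; Lambda: 2373556762.000; Mu: 43862605.000; Kappa: 1964698585.000; Gamma: 117811978.000; Alpha: 662843653.000; Zeta: 800575250.000.
Minimum at Mu.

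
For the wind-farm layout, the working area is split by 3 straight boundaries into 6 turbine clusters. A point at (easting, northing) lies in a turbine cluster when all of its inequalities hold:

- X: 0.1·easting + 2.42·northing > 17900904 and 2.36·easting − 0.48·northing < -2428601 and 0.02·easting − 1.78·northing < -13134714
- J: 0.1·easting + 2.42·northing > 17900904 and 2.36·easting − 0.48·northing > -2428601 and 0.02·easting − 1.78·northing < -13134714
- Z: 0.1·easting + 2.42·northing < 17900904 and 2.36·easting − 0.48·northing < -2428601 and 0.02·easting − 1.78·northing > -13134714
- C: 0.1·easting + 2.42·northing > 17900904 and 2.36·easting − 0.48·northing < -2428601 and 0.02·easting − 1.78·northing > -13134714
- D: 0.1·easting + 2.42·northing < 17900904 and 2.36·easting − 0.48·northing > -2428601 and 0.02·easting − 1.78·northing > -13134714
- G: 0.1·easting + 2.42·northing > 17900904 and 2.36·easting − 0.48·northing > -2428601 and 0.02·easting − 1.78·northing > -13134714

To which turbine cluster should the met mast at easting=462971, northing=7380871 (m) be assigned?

C

0.1·462971 + 2.42·7380871 = 17908004.920, which is > 17900904
2.36·462971 − 0.48·7380871 = -2450206.520, which is < -2428601
0.02·462971 − 1.78·7380871 = -13128690.960, which is > -13134714
This sign pattern matches C.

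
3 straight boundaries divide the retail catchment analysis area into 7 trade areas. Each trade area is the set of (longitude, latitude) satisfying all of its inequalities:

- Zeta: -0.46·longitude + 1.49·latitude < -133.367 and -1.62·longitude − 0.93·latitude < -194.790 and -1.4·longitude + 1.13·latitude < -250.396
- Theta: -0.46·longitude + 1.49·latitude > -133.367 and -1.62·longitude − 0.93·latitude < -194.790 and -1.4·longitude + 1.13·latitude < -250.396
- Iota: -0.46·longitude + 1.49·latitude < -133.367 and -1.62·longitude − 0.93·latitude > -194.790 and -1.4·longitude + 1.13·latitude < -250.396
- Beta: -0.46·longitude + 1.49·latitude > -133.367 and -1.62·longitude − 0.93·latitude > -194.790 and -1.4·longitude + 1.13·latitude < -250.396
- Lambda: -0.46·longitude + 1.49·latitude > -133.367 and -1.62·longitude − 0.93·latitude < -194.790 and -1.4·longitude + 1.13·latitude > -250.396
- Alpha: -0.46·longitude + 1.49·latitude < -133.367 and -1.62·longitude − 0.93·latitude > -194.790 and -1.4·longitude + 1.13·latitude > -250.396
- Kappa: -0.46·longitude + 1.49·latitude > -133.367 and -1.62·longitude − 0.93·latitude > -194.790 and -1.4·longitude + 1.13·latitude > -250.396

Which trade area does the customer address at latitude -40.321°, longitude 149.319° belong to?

Theta

-0.46·149.319 + 1.49·-40.321 = -128.765, which is > -133.367
-1.62·149.319 − 0.93·-40.321 = -204.398, which is < -194.790
-1.4·149.319 + 1.13·-40.321 = -254.609, which is < -250.396
This sign pattern matches Theta.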